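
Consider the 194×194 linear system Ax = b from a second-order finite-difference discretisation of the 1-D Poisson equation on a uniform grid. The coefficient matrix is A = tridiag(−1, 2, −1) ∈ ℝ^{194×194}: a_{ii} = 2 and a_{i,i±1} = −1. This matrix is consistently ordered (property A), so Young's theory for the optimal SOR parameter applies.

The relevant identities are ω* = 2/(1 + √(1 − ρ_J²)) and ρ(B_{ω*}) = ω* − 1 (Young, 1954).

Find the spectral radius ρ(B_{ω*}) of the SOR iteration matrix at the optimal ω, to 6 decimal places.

B_J for the 194×194 system has eigenvalues cos(kπ/195); ρ_J = cos(π/195) = 0.999870.
√(1−ρ_J²) simplifies to sin(π/195) = 0.0161100.
ω* = 2/(1 + 0.0161100) = 2/1.0161100 = 1.968291.
At ω = 1.968291 every |λ(B_ω)| = ω−1, so ρ_SOR = 0.968291.

ρ_SOR = 0.968291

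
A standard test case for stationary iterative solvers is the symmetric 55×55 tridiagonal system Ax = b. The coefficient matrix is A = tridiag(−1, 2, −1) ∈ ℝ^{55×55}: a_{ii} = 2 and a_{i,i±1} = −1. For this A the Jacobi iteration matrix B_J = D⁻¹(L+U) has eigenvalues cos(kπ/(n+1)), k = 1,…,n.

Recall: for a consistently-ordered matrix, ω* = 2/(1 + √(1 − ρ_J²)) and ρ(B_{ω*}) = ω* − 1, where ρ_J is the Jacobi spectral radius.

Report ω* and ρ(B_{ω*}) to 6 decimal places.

ω* = 1.893813, ρ_SOR = 0.893813

½·tridiag(1,0,1) at n=55: λ_k = cos(kπ/56); max |λ| at k=1 ⇒ ρ_J = cos(π/56) ≈ 0.998427.
root = sin(π/56) = 0.0560704  (since 1−cos² = sin²).
ω* = 2/(1+0.0560704) = 1.893813
At ω = 1.893813 every |λ(B_ω)| = ω−1, so ρ_SOR = 0.893813.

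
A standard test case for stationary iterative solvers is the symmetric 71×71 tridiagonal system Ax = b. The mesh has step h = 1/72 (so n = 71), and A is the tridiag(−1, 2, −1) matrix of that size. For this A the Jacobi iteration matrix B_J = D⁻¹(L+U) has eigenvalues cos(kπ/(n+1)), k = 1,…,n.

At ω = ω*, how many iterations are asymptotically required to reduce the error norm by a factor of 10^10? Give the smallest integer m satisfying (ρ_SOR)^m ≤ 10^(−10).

B_J for the 71×71 system has eigenvalues cos(kπ/72); ρ_J = cos(π/72) = 0.9990482.
1 − cos²(π/72) = sin²(π/72) ⇒ √(1−ρ_J²) = sin(π/72) = 0.0436194.
ω* = 2/(1 + 0.0436194) = 2/1.0436194 = 1.9164075.
ρ(B_{ω*}) = ω*−1 = 0.9164075
For 10 digits: m = 10·ln10 / (−ln 0.9164075) = 23.0259/0.0872941 = 263.774; round up → m = 264.

m = 264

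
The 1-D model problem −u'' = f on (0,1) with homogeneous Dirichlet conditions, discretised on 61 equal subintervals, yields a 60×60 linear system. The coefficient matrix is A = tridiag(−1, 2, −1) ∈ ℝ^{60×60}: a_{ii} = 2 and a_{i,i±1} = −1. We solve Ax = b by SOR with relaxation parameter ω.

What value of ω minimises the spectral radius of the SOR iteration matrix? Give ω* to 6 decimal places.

ω* = 1.902083

[ρ_J] n=60: ρ(B_J) = cos(π/(n+1)) = cos(π/61) = 0.998674.
root = sin(π/61) = 0.0514788  (since 1−cos² = sin²).
ω* = 2/(1 + 0.0514788) = 2/1.0514788 = 1.902083.
ρ(B_{ω*}) = ω*−1 = 0.902083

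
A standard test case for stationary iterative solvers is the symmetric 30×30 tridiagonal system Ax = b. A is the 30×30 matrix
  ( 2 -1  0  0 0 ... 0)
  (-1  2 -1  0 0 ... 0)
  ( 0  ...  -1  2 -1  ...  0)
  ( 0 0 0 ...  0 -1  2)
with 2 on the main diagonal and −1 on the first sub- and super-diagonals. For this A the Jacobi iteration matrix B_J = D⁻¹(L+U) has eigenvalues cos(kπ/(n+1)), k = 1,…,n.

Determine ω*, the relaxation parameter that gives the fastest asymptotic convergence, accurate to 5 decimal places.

ω* = 1.81625

n=30: λ(B_J) = 1 − λ(A)/2 = cos(kπ/31); k=1 gives ρ_J = 0.99487.
√(1 − cos²(π/31)) = sin(π/31) ≈ 0.101168.
Young: ω* = 2/(1+√(1−ρ_J²)) = 2/(1+0.101168) = 2/1.101168 = 1.81625.
ρ(B_{ω*}) = ω*−1 = 0.81625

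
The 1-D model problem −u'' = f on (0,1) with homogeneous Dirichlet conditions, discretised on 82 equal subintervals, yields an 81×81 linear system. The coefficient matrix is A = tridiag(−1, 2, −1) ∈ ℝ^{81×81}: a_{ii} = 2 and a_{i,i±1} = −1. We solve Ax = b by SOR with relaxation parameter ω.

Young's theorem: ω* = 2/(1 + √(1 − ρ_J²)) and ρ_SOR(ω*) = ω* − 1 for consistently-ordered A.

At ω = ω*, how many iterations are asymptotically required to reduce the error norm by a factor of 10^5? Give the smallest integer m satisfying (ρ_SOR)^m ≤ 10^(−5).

B_J for the 81×81 system has eigenvalues cos(kπ/82); ρ_J = cos(π/82) = 0.9992662.
root = sin(π/82) = 0.0383027  (since 1−cos² = sin²).
[ω*] 2 ÷ (1 + 0.0383027) = 2 ÷ 1.0383027 = 1.9262206.
Hence ρ(B_{ω*}) = 1.9262206 − 1 = 0.9262206.
m ≥ 5·ln10 / (−ln 0.9262206) = 150.215; smallest integer m = 151.

m = 151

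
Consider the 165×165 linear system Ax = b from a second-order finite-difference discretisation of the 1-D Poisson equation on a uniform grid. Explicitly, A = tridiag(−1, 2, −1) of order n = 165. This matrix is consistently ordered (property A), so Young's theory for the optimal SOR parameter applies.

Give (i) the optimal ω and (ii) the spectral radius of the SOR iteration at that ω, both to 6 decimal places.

ω* = 1.962855, ρ_SOR = 0.962855

spectrum of D⁻¹(L+U) = {cos(kπ/166) : 1≤k≤165}; ρ_J = cos(π/166) = 0.999821.
√(1−ρ_J²) simplifies to sin(π/166) = 0.0189241.
[ω*] 2 ÷ (1 + 0.0189241) = 2 ÷ 1.0189241 = 1.962855.
ρ_SOR = ω* − 1 = 1.962855 − 1 = 0.962855.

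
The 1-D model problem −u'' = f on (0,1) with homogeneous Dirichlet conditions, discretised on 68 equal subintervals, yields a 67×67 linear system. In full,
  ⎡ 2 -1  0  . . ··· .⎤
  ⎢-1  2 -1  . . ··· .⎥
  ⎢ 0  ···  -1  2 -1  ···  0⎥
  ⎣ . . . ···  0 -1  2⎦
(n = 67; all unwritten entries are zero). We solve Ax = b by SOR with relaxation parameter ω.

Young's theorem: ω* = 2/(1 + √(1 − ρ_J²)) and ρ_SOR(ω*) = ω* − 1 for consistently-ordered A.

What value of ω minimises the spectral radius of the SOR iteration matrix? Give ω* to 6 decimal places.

½·tridiag(1,0,1) at n=67: λ_k = cos(kπ/68); max |λ| at k=1 ⇒ ρ_J = cos(π/68) ≈ 0.998933.
√(1−ρ_J²) = |sin(π/68)| = 0.0461835
ω* = 2/(1+0.0461835) = 1.911711
[ρ_SOR] ω* − 1 = 0.911711.

ω* = 1.911711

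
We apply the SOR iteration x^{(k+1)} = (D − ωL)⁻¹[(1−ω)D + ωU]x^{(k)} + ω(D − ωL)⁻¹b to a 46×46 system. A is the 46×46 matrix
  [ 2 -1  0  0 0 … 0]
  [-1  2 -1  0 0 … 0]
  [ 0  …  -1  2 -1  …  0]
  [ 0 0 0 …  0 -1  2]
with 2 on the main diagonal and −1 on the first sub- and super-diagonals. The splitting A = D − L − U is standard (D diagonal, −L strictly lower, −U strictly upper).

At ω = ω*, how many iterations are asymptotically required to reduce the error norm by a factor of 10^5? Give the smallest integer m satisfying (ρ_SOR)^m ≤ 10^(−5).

m = 87

n=46: λ(B_J) = 1 − λ(A)/2 = cos(kπ/47); k=1 gives ρ_J = 0.9977669.
√(1−ρ_J²) simplifies to sin(π/47) = 0.0667926.
ω* = 2/(1+0.0667926) = 1.8747787
Hence ρ(B_{ω*}) = 1.8747787 − 1 = 0.8747787.
For 5 digits: m = 5·ln10 / (−ln 0.8747787) = 11.5129/0.133784 = 86.056; round up → m = 87.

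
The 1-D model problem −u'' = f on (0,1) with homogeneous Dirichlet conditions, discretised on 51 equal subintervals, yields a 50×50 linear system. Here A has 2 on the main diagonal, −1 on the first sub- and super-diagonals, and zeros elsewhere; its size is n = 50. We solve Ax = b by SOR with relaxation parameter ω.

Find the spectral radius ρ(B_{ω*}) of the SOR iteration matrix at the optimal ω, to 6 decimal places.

ρ_SOR = 0.884018

B_J for the 50×50 system has eigenvalues cos(kπ/51); ρ_J = cos(π/51) = 0.998103.
√(1 − cos²(π/51)) = sin(π/51) ≈ 0.0615609.
Young: ω* = 2/(1+√(1−ρ_J²)) = 2/(1+0.0615609) = 2/1.0615609 = 1.884018.
[ρ_SOR] ω* − 1 = 0.884018.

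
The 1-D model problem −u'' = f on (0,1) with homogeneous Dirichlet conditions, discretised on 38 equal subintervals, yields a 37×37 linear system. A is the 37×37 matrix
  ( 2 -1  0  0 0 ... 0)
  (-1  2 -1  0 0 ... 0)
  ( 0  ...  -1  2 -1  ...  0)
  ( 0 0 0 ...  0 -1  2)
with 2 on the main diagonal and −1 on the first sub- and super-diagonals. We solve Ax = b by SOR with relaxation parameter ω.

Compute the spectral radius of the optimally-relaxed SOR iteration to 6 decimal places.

With n=37, ρ(Jacobi) = cos(π/38) = 0.996584.
1 − cos²(π/38) = sin²(π/38) ⇒ √(1−ρ_J²) = sin(π/38) = 0.0825793.
ω* = 2 / (1 + 0.0825793) = 2 / 1.0825793 ≈ 1.847440.
At ω = 1.847440 every |λ(B_ω)| = ω−1, so ρ_SOR = 0.847440.

ρ_SOR = 0.847440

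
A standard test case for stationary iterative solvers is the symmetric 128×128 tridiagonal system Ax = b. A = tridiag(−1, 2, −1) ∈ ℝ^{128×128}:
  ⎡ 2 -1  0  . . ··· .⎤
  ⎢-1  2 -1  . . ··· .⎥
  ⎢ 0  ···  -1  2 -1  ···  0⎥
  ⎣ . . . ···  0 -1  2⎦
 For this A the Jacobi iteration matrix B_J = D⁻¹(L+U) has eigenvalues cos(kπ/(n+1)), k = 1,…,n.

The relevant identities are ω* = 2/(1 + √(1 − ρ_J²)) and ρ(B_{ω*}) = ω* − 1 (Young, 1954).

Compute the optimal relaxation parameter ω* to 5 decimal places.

ω* = 1.95246

½·tridiag(1,0,1) at n=128: λ_k = cos(kπ/129); max |λ| at k=1 ⇒ ρ_J = cos(π/129) ≈ 0.99970.
√(1−ρ_J²) simplifies to sin(π/129) = 0.024351.
So ω* = 2/1.024351 = 1.95246 (Young).
Hence ρ(B_{ω*}) = 1.95246 − 1 = 0.95246.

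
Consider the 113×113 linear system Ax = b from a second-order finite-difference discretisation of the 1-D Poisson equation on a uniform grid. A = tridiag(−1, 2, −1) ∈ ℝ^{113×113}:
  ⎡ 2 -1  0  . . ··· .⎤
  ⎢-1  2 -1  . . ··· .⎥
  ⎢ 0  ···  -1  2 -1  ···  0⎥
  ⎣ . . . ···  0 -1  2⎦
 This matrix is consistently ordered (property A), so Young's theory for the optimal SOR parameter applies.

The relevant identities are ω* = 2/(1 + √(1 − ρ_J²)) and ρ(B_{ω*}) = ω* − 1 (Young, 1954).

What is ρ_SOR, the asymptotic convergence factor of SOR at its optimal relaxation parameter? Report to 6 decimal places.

ρ_SOR = 0.946369

½·tridiag(1,0,1) at n=113: λ_k = cos(kπ/114); max |λ| at k=1 ⇒ ρ_J = cos(π/114) ≈ 0.999620.
1 − cos²(π/114) = sin²(π/114) ⇒ √(1−ρ_J²) = sin(π/114) = 0.0275543.
[ω*] 2 ÷ (1 + 0.0275543) = 2 ÷ 1.0275543 = 1.946369.
and ρ(B_{ω*}) = 1.946369 − 1 = 0.946369.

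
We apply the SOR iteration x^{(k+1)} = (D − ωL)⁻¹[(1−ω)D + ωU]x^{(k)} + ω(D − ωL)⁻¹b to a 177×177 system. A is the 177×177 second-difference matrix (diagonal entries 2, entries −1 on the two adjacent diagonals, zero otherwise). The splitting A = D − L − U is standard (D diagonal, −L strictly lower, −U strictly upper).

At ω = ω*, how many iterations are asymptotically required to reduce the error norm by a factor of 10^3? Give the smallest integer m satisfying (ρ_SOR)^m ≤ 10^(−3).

m = 196

n=177: λ(B_J) = 1 − λ(A)/2 = cos(kπ/178); k=1 gives ρ_J = 0.9998443.
1 − cos²(π/178) = sin²(π/178) ⇒ √(1−ρ_J²) = sin(π/178) = 0.0176485.
Young: ω* = 2/(1+√(1−ρ_J²)) = 2/(1+0.0176485) = 2/1.0176485 = 1.9653151.
ρ_SOR = ω* − 1 ≈ 0.9653151.
(0.9653151)^m ≤ 10^{−3}  ⇒  m·ln(0.9653151) ≤ −3·ln10  ⇒  m ≥ 195.683  ⇒  m = 196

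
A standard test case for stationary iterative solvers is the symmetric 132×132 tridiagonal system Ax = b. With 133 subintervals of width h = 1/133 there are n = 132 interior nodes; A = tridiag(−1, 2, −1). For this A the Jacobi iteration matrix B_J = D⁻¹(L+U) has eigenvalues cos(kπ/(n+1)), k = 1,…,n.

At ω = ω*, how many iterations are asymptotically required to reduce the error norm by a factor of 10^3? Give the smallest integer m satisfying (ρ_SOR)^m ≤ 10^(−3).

m = 147

ρ_J = max_k |cos(kπ/133)| = cos(π/133) = 0.9997210
√(1−ρ_J²) = |sin(π/133)| = 0.0236188
Then 2/(1+√(1−ρ_J²)) = 2/(1+0.0236188); ω* = 2/1.0236188 = 1.9538524.
[ρ_SOR] ω* − 1 = 0.9538524.
(0.9538524)^m ≤ 10^{−3}  ⇒  m·ln(0.9538524) ≤ −3·ln10  ⇒  m ≥ 146.207  ⇒  m = 147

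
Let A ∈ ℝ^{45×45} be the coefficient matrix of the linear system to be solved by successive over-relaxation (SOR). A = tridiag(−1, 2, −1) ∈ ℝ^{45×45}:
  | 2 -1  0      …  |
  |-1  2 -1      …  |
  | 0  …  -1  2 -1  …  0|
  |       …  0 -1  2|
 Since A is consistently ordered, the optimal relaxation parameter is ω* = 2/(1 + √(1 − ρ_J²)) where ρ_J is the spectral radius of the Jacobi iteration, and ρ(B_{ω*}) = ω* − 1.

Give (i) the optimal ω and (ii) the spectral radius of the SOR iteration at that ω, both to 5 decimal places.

½·tridiag(1,0,1) at n=45: λ_k = cos(kπ/46); max |λ| at k=1 ⇒ ρ_J = cos(π/46) ≈ 0.99767.
root = sin(π/46) = 0.068242  (since 1−cos² = sin²).
Then 2/(1+√(1−ρ_J²)) = 2/(1+0.068242); ω* = 2/1.068242 = 1.87223.
At ω = 1.87223 every |λ(B_ω)| = ω−1, so ρ_SOR = 0.87223.

ω* = 1.87223, ρ_SOR = 0.87223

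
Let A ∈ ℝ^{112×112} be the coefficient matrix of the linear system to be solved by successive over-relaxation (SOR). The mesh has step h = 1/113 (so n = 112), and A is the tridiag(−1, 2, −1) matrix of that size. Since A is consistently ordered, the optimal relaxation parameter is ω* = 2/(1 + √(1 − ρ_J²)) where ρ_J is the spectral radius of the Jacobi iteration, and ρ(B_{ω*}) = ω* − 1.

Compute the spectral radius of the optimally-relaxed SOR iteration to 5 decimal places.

ρ_J = max_k |cos(kπ/113)| = cos(π/113) = 0.99961
root = sin(π/113) = 0.027798  (since 1−cos² = sin²).
Young: ω* = 2/(1+√(1−ρ_J²)) = 2/(1+0.027798) = 2/1.027798 = 1.94591.
ρ_SOR = ω* − 1 ≈ 0.94591.

ρ_SOR = 0.94591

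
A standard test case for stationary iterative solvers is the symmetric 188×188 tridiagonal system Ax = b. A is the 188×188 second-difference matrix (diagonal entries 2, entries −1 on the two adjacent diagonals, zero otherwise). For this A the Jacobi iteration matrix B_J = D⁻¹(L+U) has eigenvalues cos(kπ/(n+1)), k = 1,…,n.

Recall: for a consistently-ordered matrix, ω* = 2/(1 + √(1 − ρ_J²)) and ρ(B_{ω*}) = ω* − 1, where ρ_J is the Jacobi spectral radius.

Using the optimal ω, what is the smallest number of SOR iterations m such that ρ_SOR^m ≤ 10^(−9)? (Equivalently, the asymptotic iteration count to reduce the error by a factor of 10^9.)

n=188: λ(B_J) = 1 − λ(A)/2 = cos(kπ/189); k=1 gives ρ_J = 0.9998619.
√(1−ρ_J²) = |sin(π/189)| = 0.0166214
ω* = 2/(1+0.0166214) = 1.9673007
[ρ_SOR] ω* − 1 = 0.9673007.
(0.9673007)^m ≤ 10^{−9}  ⇒  m·ln(0.9673007) ≤ −9·ln10  ⇒  m ≥ 623.334  ⇒  m = 624

m = 624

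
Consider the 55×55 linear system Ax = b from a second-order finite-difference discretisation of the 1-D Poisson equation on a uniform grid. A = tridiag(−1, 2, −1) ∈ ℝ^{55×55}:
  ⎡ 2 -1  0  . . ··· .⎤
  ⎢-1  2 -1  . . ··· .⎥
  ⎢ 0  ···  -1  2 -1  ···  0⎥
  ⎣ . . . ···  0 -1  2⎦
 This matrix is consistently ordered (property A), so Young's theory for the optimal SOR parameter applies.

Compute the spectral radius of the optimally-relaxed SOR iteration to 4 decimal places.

ρ_SOR = 0.8938

spectrum of D⁻¹(L+U) = {cos(kπ/56) : 1≤k≤55}; ρ_J = cos(π/56) = 0.9984.
√(1−ρ_J²) = |sin(π/56)| = 0.05607
Then 2/(1+√(1−ρ_J²)) = 2/(1+0.05607); ω* = 2/1.05607 = 1.8938.
Hence ρ(B_{ω*}) = 1.8938 − 1 = 0.8938.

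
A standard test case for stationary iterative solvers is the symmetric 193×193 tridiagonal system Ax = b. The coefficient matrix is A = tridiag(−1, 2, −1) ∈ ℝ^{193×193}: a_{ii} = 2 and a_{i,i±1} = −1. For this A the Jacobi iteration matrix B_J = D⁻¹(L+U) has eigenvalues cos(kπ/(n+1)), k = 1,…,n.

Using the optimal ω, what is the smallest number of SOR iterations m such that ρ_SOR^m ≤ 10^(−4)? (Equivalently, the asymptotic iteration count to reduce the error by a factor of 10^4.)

m = 285

½·tridiag(1,0,1) at n=193: λ_k = cos(kπ/194); max |λ| at k=1 ⇒ ρ_J = cos(π/194) ≈ 0.9998689.
√(1−ρ_J²) = |sin(π/194)| = 0.0161931
ω* = 2/(1+0.0161931) = 1.9681299
[ρ_SOR] ω* − 1 = 0.9681299.
Need (0.9681299)^m ≤ 10^(−4): m ≥ 4·ln10/|ln 0.9681299| = 9.21034/0.032389 = 284.366 ⇒ m = 285.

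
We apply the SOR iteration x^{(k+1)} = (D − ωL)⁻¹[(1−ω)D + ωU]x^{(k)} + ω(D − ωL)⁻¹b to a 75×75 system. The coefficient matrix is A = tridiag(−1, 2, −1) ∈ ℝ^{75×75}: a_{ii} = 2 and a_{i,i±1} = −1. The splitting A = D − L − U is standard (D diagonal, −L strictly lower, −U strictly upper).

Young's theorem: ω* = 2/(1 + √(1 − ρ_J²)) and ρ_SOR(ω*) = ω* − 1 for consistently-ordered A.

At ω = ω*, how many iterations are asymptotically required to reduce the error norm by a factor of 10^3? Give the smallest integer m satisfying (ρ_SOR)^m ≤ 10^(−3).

spectrum of D⁻¹(L+U) = {cos(kπ/76) : 1≤k≤75}; ρ_J = cos(π/76) = 0.9991458.
√(1 − cos²(π/76)) = sin(π/76) ≈ 0.0413250.
ω* = 2/(1+0.0413250) = 1.9206300
Hence ρ(B_{ω*}) = 1.9206300 − 1 = 0.9206300.
m ≥ 3·ln10 / (−ln 0.9206300) = 83.531; smallest integer m = 84.

m = 84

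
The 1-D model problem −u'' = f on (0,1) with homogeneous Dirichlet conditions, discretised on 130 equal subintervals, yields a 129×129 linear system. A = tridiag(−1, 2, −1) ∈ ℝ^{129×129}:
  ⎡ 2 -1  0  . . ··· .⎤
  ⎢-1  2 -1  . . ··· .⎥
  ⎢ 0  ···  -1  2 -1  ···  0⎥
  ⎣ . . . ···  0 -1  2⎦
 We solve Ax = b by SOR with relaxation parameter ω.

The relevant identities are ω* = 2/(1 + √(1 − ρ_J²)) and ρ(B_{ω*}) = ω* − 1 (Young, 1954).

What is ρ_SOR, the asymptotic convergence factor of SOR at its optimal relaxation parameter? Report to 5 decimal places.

ρ_SOR = 0.95281

n=129: λ(B_J) = 1 − λ(A)/2 = cos(kπ/130); k=1 gives ρ_J = 0.99971.
√(1−ρ_J²) = |sin(π/130)| = 0.024164
[ω*] 2 ÷ (1 + 0.024164) = 2 ÷ 1.024164 = 1.95281.
ρ_SOR = ω* − 1 ≈ 0.95281.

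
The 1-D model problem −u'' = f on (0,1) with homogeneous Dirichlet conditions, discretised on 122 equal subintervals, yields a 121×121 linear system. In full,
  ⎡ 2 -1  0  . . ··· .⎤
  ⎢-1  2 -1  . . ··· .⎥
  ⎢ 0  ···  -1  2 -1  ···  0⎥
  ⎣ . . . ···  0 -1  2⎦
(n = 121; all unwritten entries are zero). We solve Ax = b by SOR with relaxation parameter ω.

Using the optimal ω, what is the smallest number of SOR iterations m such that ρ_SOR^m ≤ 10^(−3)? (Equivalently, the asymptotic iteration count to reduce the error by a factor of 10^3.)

m = 135

spectrum of D⁻¹(L+U) = {cos(kπ/122) : 1≤k≤121}; ρ_J = cos(π/122) = 0.9996685.
1 − cos²(π/122) = sin²(π/122) ⇒ √(1−ρ_J²) = sin(π/122) = 0.0257479.
ω* = 2/(1 + 0.0257479) = 2/1.0257479 = 1.9497968.
ρ(B_{ω*}) = ω*−1 = 0.9497968
m ≥ 3·ln10 / (−ln 0.9497968) = 134.113; smallest integer m = 135.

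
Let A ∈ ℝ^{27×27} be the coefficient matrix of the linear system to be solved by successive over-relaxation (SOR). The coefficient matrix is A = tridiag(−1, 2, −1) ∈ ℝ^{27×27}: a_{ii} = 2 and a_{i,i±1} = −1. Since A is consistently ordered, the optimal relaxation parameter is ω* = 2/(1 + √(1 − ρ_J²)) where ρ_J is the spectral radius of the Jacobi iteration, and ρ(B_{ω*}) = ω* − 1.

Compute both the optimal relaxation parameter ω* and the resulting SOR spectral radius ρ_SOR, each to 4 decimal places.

½·tridiag(1,0,1) at n=27: λ_k = cos(kπ/28); max |λ| at k=1 ⇒ ρ_J = cos(π/28) ≈ 0.9937.
√(1−ρ_J²) simplifies to sin(π/28) = 0.11196.
ω* = 2/(1+0.11196) = 1.7986
ρ(B_{ω*}) = ω*−1 = 0.7986

ω* = 1.7986, ρ_SOR = 0.7986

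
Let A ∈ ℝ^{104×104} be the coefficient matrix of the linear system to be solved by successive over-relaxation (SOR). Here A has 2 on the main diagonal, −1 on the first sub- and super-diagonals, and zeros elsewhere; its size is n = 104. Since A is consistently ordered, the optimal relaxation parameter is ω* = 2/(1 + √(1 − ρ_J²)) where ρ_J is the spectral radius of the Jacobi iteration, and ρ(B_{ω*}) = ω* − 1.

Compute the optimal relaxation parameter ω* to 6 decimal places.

ω* = 1.941907

ρ_J = max_k |cos(kπ/105)| = cos(π/105) = 0.999552
√(1−ρ_J²) simplifies to sin(π/105) = 0.0299155.
ω* = 2 / (1 + 0.0299155) = 2 / 1.0299155 ≈ 1.941907.
ρ_SOR = ω* − 1 ≈ 0.941907.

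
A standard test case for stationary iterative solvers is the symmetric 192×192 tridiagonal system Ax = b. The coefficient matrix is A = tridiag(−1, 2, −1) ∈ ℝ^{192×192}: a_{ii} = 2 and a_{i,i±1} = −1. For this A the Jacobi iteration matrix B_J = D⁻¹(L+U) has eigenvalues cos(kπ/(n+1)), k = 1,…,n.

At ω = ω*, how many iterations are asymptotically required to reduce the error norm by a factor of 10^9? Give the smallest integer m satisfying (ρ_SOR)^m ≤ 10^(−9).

m = 637

[ρ_J] n=192: ρ(B_J) = cos(π/(n+1)) = cos(π/193) = 0.9998675.
√(1−ρ_J²) simplifies to sin(π/193) = 0.0162770.
Then 2/(1+√(1−ρ_J²)) = 2/(1+0.0162770); ω* = 2/1.0162770 = 1.9679674.
ρ(B_{ω*}) = ω*−1 = 0.9679674
9·ln10 = 20.7233; −ln(0.9679674) = 0.0325569; m = ⌈20.7233/0.0325569⌉ = ⌈636.526⌉ = 637.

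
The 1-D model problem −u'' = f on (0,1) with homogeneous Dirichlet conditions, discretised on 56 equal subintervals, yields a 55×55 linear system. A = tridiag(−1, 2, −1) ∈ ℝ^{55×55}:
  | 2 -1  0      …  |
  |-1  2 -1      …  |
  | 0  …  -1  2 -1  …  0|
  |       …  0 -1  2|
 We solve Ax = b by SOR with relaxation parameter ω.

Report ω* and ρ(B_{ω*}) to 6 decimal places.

½·tridiag(1,0,1) at n=55: λ_k = cos(kπ/56); max |λ| at k=1 ⇒ ρ_J = cos(π/56) ≈ 0.998427.
1 − cos²(π/56) = sin²(π/56) ⇒ √(1−ρ_J²) = sin(π/56) = 0.0560704.
ω* = 2/(1+0.0560704) = 1.893813
and ρ(B_{ω*}) = 1.893813 − 1 = 0.893813.

ω* = 1.893813, ρ_SOR = 0.893813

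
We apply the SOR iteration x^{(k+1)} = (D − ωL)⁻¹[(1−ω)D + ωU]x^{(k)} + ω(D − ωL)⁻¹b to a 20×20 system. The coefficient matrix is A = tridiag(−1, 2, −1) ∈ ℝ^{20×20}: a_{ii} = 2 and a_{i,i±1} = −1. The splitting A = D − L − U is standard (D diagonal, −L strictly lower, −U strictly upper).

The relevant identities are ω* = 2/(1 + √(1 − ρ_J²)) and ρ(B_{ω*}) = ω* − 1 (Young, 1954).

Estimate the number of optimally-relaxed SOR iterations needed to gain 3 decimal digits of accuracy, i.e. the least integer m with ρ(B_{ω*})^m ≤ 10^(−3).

m = 24

n=20: λ(B_J) = 1 − λ(A)/2 = cos(kπ/21); k=1 gives ρ_J = 0.9888308.
√(1−ρ_J²) simplifies to sin(π/21) = 0.1490423.
Then 2/(1+√(1−ρ_J²)) = 2/(1+0.1490423); ω* = 2/1.1490423 = 1.7405800.
ρ_SOR = ω* − 1 ≈ 0.7405800.
m ≥ 3·ln10 / (−ln 0.7405800) = 23.001; smallest integer m = 24.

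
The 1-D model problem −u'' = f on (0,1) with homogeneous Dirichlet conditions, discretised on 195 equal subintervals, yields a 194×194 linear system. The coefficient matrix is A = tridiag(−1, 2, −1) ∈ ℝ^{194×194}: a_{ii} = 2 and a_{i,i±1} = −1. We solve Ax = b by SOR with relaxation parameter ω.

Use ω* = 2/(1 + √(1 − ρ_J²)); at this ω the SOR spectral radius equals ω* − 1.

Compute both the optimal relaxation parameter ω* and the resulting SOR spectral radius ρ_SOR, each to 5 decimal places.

ω* = 1.96829, ρ_SOR = 0.96829

½·tridiag(1,0,1) at n=194: λ_k = cos(kπ/195); max |λ| at k=1 ⇒ ρ_J = cos(π/195) ≈ 0.99987.
√(1−ρ_J²) = |sin(π/195)| = 0.016110
So ω* = 2/1.016110 = 1.96829 (Young).
Hence ρ(B_{ω*}) = 1.96829 − 1 = 0.96829.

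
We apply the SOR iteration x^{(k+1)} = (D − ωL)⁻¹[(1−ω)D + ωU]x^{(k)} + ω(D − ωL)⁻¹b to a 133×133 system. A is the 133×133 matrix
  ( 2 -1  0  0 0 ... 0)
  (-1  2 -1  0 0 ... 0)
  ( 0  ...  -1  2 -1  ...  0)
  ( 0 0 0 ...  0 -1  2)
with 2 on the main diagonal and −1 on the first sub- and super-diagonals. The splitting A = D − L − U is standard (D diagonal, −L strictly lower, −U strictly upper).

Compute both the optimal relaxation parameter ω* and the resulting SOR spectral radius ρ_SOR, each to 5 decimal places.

ω* = 1.95419, ρ_SOR = 0.95419

spectrum of D⁻¹(L+U) = {cos(kπ/134) : 1≤k≤133}; ρ_J = cos(π/134) = 0.99973.
√(1 − cos²(π/134)) = sin(π/134) ≈ 0.023443.
[ω*] 2 ÷ (1 + 0.023443) = 2 ÷ 1.023443 = 1.95419.
ρ_SOR = ω* − 1 ≈ 0.95419.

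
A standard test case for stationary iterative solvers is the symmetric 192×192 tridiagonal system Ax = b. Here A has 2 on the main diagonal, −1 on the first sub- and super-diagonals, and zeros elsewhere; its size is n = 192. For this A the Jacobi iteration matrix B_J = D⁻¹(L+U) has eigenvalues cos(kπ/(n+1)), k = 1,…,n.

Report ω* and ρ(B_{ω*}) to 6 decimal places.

ω* = 1.967967, ρ_SOR = 0.967967

½·tridiag(1,0,1) at n=192: λ_k = cos(kπ/193); max |λ| at k=1 ⇒ ρ_J = cos(π/193) ≈ 0.999868.
√(1 − cos²(π/193)) = sin(π/193) ≈ 0.0162770.
Young: ω* = 2/(1+√(1−ρ_J²)) = 2/(1+0.0162770) = 2/1.0162770 = 1.967967.
Hence ρ(B_{ω*}) = 1.967967 − 1 = 0.967967.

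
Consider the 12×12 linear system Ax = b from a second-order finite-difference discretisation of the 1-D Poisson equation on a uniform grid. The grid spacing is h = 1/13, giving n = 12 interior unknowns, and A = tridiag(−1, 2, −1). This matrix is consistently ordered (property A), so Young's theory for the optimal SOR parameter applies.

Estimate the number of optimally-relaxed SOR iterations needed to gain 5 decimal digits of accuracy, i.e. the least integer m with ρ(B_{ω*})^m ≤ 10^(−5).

ρ_J = max_k |cos(kπ/13)| = cos(π/13) = 0.9709418
root = sin(π/13) = 0.2393157  (since 1−cos² = sin²).
ω* = 2/(1 + 0.2393157) = 2/1.2393157 = 1.6137938.
ρ(B_{ω*}) = ω*−1 = 0.6137938
5·ln10 = 11.5129; −ln(0.6137938) = 0.488096; m = ⌈11.5129/0.488096⌉ = ⌈23.587⌉ = 24.

m = 24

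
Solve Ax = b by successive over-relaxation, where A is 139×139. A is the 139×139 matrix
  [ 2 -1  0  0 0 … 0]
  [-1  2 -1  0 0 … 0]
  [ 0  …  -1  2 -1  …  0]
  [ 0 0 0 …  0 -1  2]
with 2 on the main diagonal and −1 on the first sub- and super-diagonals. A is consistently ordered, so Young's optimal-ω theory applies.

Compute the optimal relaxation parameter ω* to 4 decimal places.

ω* = 1.9561

n=139: λ(B_J) = 1 − λ(A)/2 = cos(kπ/140); k=1 gives ρ_J = 0.9997.
√(1−ρ_J²) = |sin(π/140)| = 0.02244
Young: ω* = 2/(1+√(1−ρ_J²)) = 2/(1+0.02244) = 2/1.02244 = 1.9561.
ρ_SOR = ω* − 1 = 1.9561 − 1 = 0.9561.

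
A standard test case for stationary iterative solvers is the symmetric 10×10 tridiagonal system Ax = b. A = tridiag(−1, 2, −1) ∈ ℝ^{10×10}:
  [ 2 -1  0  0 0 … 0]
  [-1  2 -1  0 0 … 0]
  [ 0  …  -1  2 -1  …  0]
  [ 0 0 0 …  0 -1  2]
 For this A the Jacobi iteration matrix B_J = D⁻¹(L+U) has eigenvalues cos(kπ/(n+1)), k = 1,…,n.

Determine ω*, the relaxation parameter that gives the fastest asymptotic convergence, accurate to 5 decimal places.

ω* = 1.56039

½·tridiag(1,0,1) at n=10: λ_k = cos(kπ/11); max |λ| at k=1 ⇒ ρ_J = cos(π/11) ≈ 0.95949.
√(1−ρ_J²) simplifies to sin(π/11) = 0.281733.
ω* = 2 / (1 + 0.281733) = 2 / 1.281733 ≈ 1.56039.
and ρ(B_{ω*}) = 1.56039 − 1 = 0.56039.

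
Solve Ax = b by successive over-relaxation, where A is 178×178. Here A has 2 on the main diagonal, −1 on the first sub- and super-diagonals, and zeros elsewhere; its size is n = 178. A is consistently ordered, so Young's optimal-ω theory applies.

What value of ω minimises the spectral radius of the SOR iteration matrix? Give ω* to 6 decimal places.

ω* = 1.965506

[ρ_J] n=178: ρ(B_J) = cos(π/(n+1)) = cos(π/179) = 0.999846.
√(1−ρ_J²) = |sin(π/179)| = 0.0175499
Then 2/(1+√(1−ρ_J²)) = 2/(1+0.0175499); ω* = 2/1.0175499 = 1.965506.
and ρ(B_{ω*}) = 1.965506 − 1 = 0.965506.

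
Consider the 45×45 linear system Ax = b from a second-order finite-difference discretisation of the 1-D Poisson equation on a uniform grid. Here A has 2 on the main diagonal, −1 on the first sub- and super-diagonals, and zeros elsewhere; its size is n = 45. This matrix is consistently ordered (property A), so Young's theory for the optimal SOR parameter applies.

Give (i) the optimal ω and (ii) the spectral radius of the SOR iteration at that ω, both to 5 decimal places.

With n=45, ρ(Jacobi) = cos(π/46) = 0.99767.
√(1 − cos²(π/46)) = sin(π/46) ≈ 0.068242.
ω* = 2 / (1 + 0.068242) = 2 / 1.068242 ≈ 1.87223.
Hence ρ(B_{ω*}) = 1.87223 − 1 = 0.87223.

ω* = 1.87223, ρ_SOR = 0.87223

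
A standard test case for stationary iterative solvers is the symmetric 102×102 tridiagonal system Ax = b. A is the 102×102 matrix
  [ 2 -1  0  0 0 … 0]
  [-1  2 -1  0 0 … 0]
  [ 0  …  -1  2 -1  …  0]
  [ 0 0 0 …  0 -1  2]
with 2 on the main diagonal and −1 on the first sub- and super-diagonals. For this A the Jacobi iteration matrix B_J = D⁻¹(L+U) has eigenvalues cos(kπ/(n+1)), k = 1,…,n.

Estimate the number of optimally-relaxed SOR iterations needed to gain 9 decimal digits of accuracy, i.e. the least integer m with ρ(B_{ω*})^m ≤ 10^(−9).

m = 340

ρ_J = max_k |cos(kπ/103)| = cos(π/103) = 0.9995349
√(1−ρ_J²) = |sin(π/103)| = 0.0304962
Then 2/(1+√(1−ρ_J²)) = 2/(1+0.0304962); ω* = 2/1.0304962 = 1.9408126.
[ρ_SOR] ω* − 1 = 0.9408126.
For 9 digits: m = 9·ln10 / (−ln 0.9408126) = 20.7233/0.0610113 = 339.663; round up → m = 340.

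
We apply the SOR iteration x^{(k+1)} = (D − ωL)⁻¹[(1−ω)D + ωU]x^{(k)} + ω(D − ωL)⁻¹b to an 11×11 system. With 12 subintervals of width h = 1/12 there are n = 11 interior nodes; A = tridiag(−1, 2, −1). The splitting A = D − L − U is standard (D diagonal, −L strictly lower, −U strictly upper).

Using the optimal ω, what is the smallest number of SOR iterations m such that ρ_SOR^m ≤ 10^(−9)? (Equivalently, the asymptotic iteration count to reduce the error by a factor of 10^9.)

n=11: λ(B_J) = 1 − λ(A)/2 = cos(kπ/12); k=1 gives ρ_J = 0.9659258.
1 − cos²(π/12) = sin²(π/12) ⇒ √(1−ρ_J²) = sin(π/12) = 0.2588190.
[ω*] 2 ÷ (1 + 0.2588190) = 2 ÷ 1.2588190 = 1.5887908.
At ω = 1.5887908 every |λ(B_ω)| = ω−1, so ρ_SOR = 0.5887908.
For 9 digits: m = 9·ln10 / (−ln 0.5887908) = 20.7233/0.529684 = 39.124; round up → m = 40.

m = 40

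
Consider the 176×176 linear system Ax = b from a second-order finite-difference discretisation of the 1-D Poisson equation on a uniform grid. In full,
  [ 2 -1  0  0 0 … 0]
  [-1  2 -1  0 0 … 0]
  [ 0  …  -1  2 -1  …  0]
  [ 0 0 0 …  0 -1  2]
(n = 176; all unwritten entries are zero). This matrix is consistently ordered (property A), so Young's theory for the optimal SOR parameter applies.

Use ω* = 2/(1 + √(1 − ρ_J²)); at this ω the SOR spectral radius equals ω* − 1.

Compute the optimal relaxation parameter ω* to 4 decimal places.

n=176: λ(B_J) = 1 − λ(A)/2 = cos(kπ/177); k=1 gives ρ_J = 0.9998.
√(1−ρ_J²) = |sin(π/177)| = 0.01775
ω* = 2/(1 + 0.01775) = 2/1.01775 = 1.9651.
At ω = 1.9651 every |λ(B_ω)| = ω−1, so ρ_SOR = 0.9651.

ω* = 1.9651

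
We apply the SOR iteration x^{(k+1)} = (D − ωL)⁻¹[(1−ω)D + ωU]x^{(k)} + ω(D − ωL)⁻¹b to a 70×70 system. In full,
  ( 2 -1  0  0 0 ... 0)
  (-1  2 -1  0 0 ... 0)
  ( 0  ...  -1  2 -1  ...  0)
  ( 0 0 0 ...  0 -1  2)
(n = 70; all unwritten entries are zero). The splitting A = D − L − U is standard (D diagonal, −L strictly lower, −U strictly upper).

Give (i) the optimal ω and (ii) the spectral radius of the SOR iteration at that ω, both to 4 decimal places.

ω* = 1.9153, ρ_SOR = 0.9153

n=70: λ(B_J) = 1 − λ(A)/2 = cos(kπ/71); k=1 gives ρ_J = 0.9990.
√(1−ρ_J²) = |sin(π/71)| = 0.04423
[ω*] 2 ÷ (1 + 0.04423) = 2 ÷ 1.04423 = 1.9153.
ρ_SOR = ω* − 1 ≈ 0.9153.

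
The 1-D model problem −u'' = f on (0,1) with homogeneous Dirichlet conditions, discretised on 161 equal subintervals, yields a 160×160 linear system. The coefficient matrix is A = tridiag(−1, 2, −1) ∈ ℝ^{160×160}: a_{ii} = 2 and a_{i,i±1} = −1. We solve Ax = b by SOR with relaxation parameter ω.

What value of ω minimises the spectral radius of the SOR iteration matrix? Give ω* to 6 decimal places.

½·tridiag(1,0,1) at n=160: λ_k = cos(kπ/161); max |λ| at k=1 ⇒ ρ_J = cos(π/161) ≈ 0.999810.
√(1 − cos²(π/161)) = sin(π/161) ≈ 0.0195118.
Then 2/(1+√(1−ρ_J²)) = 2/(1+0.0195118); ω* = 2/1.0195118 = 1.961723.
ρ_SOR = ω* − 1 = 1.961723 − 1 = 0.961723.

ω* = 1.961723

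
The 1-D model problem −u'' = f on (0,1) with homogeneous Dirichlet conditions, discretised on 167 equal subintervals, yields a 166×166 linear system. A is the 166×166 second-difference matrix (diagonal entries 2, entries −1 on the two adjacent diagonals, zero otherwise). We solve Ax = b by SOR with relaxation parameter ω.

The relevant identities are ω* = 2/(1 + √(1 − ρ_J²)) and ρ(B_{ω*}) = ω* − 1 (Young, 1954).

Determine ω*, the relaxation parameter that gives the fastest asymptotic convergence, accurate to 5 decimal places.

½·tridiag(1,0,1) at n=166: λ_k = cos(kπ/167); max |λ| at k=1 ⇒ ρ_J = cos(π/167) ≈ 0.99982.
1 − cos²(π/167) = sin²(π/167) ⇒ √(1−ρ_J²) = sin(π/167) = 0.018811.
Then 2/(1+√(1−ρ_J²)) = 2/(1+0.018811); ω* = 2/1.018811 = 1.96307.
and ρ(B_{ω*}) = 1.96307 − 1 = 0.96307.

ω* = 1.96307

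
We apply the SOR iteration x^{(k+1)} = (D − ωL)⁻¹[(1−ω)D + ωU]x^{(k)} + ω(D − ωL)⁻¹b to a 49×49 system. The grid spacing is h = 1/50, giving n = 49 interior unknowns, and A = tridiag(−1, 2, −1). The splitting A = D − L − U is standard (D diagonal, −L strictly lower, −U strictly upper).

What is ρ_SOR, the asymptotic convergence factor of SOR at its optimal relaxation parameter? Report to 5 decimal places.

½·tridiag(1,0,1) at n=49: λ_k = cos(kπ/50); max |λ| at k=1 ⇒ ρ_J = cos(π/50) ≈ 0.99803.
√(1 − cos²(π/50)) = sin(π/50) ≈ 0.062791.
Young: ω* = 2/(1+√(1−ρ_J²)) = 2/(1+0.062791) = 2/1.062791 = 1.88184.
ρ_SOR = ω* − 1 = 1.88184 − 1 = 0.88184.

ρ_SOR = 0.88184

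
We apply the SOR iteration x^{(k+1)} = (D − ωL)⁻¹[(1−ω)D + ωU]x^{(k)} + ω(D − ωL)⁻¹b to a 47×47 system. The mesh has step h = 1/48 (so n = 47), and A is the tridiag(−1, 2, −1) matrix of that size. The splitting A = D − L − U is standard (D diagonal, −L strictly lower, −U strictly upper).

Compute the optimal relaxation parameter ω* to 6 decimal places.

[ρ_J] n=47: ρ(B_J) = cos(π/(n+1)) = cos(π/48) = 0.997859.
√(1−ρ_J²) simplifies to sin(π/48) = 0.0654031.
Then 2/(1+√(1−ρ_J²)) = 2/(1+0.0654031); ω* = 2/1.0654031 = 1.877224.
and ρ(B_{ω*}) = 1.877224 − 1 = 0.877224.

ω* = 1.877224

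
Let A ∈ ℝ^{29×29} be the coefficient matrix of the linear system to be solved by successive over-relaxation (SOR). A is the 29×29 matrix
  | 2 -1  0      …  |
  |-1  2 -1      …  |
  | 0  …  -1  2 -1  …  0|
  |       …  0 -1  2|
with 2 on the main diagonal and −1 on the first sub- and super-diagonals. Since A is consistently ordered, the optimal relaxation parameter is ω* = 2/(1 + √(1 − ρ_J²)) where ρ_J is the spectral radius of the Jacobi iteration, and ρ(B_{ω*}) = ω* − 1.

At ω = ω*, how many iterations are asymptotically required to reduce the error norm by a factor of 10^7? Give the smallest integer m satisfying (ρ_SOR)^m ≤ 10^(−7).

m = 77

B_J for the 29×29 system has eigenvalues cos(kπ/30); ρ_J = cos(π/30) = 0.9945219.
√(1 − cos²(π/30)) = sin(π/30) ≈ 0.1045285.
[ω*] 2 ÷ (1 + 0.1045285) = 2 ÷ 1.1045285 = 1.8107274.
At ω = 1.8107274 every |λ(B_ω)| = ω−1, so ρ_SOR = 0.8107274.
7·ln10 = 16.1181; −ln(0.8107274) = 0.209823; m = ⌈16.1181/0.209823⌉ = ⌈76.818⌉ = 77.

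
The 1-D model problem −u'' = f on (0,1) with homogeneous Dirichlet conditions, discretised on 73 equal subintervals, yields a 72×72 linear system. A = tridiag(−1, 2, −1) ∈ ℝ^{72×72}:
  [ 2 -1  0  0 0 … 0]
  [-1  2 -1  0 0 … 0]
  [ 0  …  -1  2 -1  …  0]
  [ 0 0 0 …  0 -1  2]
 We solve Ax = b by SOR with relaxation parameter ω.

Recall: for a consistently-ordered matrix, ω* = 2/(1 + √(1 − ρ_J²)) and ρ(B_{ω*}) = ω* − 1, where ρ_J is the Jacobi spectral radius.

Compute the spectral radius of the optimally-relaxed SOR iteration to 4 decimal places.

ρ_SOR = 0.9175

spectrum of D⁻¹(L+U) = {cos(kπ/73) : 1≤k≤72}; ρ_J = cos(π/73) = 0.9991.
√(1−ρ_J²) = |sin(π/73)| = 0.04302
ω* = 2/(1 + 0.04302) = 2/1.04302 = 1.9175.
Hence ρ(B_{ω*}) = 1.9175 − 1 = 0.9175.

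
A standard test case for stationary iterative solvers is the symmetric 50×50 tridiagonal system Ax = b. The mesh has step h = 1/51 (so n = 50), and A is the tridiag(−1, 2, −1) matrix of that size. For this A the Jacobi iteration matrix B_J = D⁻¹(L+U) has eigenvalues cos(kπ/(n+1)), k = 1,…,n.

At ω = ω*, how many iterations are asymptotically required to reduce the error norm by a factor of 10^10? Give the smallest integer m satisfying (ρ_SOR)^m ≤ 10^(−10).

m = 187

spectrum of D⁻¹(L+U) = {cos(kπ/51) : 1≤k≤50}; ρ_J = cos(π/51) = 0.9981033.
√(1−ρ_J²) = |sin(π/51)| = 0.0615609
ω* = 2/(1 + 0.0615609) = 2/1.0615609 = 1.8840181.
ρ(B_{ω*}) = ω*−1 = 0.8840181
(0.8840181)^m ≤ 10^{−10}  ⇒  m·ln(0.8840181) ≤ −10·ln10  ⇒  m ≥ 186.780  ⇒  m = 187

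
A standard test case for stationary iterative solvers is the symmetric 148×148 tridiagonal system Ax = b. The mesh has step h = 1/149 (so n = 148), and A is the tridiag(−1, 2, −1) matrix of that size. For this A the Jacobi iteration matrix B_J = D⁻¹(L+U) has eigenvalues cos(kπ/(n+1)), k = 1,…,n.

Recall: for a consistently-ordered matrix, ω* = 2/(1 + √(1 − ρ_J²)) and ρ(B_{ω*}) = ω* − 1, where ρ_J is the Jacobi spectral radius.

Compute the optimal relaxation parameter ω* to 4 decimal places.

B_J for the 148×148 system has eigenvalues cos(kπ/149); ρ_J = cos(π/149) = 0.9998.
root = sin(π/149) = 0.02108  (since 1−cos² = sin²).
ω* = 2 / (1 + 0.02108) = 2 / 1.02108 ≈ 1.9587.
and ρ(B_{ω*}) = 1.9587 − 1 = 0.9587.

ω* = 1.9587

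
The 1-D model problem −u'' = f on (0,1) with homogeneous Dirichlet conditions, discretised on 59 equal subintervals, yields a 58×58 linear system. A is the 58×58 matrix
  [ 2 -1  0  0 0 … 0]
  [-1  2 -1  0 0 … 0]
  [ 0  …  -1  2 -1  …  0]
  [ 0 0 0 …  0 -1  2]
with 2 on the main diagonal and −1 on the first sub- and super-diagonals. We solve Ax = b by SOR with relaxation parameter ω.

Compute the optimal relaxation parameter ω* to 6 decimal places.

With n=58, ρ(Jacobi) = cos(π/59) = 0.998583.
1 − cos²(π/59) = sin²(π/59) ⇒ √(1−ρ_J²) = sin(π/59) = 0.0532222.
[ω*] 2 ÷ (1 + 0.0532222) = 2 ÷ 1.0532222 = 1.898935.
ρ_SOR = ω* − 1 = 1.898935 − 1 = 0.898935.

ω* = 1.898935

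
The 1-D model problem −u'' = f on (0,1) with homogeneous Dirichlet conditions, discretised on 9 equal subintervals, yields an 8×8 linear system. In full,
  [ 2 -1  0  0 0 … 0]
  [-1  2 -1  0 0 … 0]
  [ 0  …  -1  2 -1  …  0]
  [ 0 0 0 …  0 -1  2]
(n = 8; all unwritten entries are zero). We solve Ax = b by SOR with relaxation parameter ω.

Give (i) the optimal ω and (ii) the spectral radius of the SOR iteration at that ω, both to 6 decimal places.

ω* = 1.490291, ρ_SOR = 0.490291

[ρ_J] n=8: ρ(B_J) = cos(π/(n+1)) = cos(π/9) = 0.939693.
root = sin(π/9) = 0.3420201  (since 1−cos² = sin²).
[ω*] 2 ÷ (1 + 0.3420201) = 2 ÷ 1.3420201 = 1.490291.
ρ_SOR = ω* − 1 ≈ 0.490291.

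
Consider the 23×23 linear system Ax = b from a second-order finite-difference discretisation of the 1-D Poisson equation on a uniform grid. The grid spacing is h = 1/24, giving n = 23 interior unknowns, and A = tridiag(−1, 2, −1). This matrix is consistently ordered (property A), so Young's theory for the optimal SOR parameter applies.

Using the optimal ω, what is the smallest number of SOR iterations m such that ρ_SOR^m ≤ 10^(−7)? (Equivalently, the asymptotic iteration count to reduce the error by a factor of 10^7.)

m = 62

[ρ_J] n=23: ρ(B_J) = cos(π/(n+1)) = cos(π/24) = 0.9914449.
√(1−ρ_J²) = |sin(π/24)| = 0.1305262
[ω*] 2 ÷ (1 + 0.1305262) = 2 ÷ 1.1305262 = 1.7690877.
[ρ_SOR] ω* − 1 = 0.7690877.
m ≥ 7·ln10 / (−ln 0.7690877) = 61.391; smallest integer m = 62.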